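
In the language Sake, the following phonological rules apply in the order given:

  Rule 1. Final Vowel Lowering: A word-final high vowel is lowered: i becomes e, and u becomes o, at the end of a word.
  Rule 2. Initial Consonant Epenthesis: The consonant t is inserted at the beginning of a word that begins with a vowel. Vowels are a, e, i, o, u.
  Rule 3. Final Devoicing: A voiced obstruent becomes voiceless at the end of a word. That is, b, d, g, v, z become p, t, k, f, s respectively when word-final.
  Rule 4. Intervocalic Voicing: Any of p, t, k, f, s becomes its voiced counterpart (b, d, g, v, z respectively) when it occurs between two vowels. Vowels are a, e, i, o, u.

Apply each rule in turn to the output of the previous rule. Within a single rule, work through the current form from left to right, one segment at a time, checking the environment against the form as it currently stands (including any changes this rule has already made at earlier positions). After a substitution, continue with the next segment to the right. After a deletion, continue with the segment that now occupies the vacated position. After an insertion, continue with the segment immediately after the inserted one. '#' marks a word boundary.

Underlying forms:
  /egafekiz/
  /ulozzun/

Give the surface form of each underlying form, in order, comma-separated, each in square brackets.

[tegavegis], [tulozzun]

/egafekiz/:
  Rule 1 Final Vowel Lowering: no change — [egafekiz]
  Rule 2 Initial Consonant Epenthesis: [egafekiz] → [tegafekiz]
  Rule 3 Final Devoicing: [tegafekiz] → [tegafekis]
  Rule 4 Intervocalic Voicing: [tegafekis] → [tegavegis]
/ulozzun/:
  Rule 1 Final Vowel Lowering: no change — [ulozzun]
  Rule 2 Initial Consonant Epenthesis: [ulozzun] → [tulozzun]
  Rule 3 Final Devoicing: no change — [tulozzun]
  Rule 4 Intervocalic Voicing: no change — [tulozzun]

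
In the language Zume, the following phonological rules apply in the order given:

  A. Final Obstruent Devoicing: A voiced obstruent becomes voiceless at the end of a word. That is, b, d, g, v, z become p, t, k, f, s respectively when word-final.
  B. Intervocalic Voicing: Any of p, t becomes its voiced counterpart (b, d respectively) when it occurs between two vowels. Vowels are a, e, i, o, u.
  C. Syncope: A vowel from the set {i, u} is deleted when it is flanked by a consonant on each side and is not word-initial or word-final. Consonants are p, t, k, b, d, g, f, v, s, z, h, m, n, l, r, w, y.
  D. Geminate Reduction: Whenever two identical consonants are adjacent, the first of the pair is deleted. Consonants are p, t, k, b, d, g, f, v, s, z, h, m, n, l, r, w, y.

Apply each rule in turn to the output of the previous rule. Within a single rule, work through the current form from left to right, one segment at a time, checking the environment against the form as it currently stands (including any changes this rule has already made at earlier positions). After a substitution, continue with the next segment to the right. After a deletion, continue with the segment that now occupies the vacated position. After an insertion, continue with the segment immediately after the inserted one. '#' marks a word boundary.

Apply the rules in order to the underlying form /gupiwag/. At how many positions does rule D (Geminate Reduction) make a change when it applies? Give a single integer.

0

A Final Obstruent Devoicing: [gupiwag] → [gupiwak]
B Intervocalic Voicing: [gupiwak] → [gubiwak]
C Syncope: [gubiwak] → [gbwak]
D Geminate Reduction: no change — [gbwak]
Rule D changed 0 position(s).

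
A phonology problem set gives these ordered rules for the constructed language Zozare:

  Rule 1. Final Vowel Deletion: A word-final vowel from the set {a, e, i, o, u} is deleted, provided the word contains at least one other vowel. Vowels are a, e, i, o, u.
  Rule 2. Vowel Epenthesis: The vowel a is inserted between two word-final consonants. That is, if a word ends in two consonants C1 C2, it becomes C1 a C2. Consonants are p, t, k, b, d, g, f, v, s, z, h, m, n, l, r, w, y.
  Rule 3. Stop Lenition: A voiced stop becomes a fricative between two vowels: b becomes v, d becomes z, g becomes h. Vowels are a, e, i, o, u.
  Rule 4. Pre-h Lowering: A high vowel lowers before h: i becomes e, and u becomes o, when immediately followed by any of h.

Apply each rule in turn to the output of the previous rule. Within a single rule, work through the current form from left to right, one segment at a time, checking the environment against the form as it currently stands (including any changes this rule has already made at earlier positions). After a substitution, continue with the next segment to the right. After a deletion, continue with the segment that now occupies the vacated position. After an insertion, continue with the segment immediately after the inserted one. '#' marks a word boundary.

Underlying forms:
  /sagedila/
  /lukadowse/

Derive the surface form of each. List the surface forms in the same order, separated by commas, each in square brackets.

[sahezil], [lukazowas]

/sagedila/:
  Rule 1 Final Vowel Deletion: [sagedila] → [sagedil]
  Rule 2 Vowel Epenthesis: no change — [sagedil]
  Rule 3 Stop Lenition: [sagedil] → [sahezil]
  Rule 4 Pre-h Lowering: no change — [sahezil]
/lukadowse/:
  Rule 1 Final Vowel Deletion: [lukadowse] → [lukadows]
  Rule 2 Vowel Epenthesis: [lukadows] → [lukadowas]
  Rule 3 Stop Lenition: [lukadowas] → [lukazowas]
  Rule 4 Pre-h Lowering: no change — [lukazowas]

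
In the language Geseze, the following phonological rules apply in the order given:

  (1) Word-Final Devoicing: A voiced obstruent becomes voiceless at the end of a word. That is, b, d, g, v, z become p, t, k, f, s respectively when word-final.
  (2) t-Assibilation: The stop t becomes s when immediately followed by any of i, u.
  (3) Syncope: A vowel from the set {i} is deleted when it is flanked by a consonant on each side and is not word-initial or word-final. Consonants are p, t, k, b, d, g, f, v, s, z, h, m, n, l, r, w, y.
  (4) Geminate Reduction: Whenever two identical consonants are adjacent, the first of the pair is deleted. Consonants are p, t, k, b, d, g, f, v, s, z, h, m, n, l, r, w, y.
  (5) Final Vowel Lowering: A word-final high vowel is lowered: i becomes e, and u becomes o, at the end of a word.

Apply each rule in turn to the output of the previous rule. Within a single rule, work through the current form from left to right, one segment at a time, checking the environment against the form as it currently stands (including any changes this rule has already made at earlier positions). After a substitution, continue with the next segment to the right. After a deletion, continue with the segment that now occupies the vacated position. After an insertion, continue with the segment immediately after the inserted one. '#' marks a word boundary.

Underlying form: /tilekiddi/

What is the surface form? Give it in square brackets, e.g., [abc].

[slekde]

(1) Word-Final Devoicing: no change — [tilekiddi]
(2) t-Assibilation: [tilekiddi] → [silekiddi]
(3) Syncope: [silekiddi] → [slekddi]
(4) Geminate Reduction: [slekddi] → [slekdi]
(5) Final Vowel Lowering: [slekdi] → [slekde]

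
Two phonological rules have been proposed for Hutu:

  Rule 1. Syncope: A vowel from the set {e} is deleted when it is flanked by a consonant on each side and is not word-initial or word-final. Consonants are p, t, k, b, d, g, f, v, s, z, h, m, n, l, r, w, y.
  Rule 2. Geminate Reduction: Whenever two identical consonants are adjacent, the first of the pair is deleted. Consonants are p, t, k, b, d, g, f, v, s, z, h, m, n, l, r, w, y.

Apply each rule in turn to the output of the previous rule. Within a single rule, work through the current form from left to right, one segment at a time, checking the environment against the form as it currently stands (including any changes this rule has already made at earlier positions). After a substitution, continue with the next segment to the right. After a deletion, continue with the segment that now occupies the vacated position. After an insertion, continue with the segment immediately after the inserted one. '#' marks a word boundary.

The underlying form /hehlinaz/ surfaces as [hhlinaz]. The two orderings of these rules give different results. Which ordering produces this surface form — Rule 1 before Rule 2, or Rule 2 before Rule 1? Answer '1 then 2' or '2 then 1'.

Order 1 then 2:
  1 Syncope: [hehlinaz] → [hhlinaz]
  2 Geminate Reduction: [hhlinaz] → [hlinaz]
  result: [hlinaz]
Order 2 then 1:
  2 Geminate Reduction: no change — [hehlinaz]
  1 Syncope: [hehlinaz] → [hhlinaz]
  result: [hhlinaz]

2 then 1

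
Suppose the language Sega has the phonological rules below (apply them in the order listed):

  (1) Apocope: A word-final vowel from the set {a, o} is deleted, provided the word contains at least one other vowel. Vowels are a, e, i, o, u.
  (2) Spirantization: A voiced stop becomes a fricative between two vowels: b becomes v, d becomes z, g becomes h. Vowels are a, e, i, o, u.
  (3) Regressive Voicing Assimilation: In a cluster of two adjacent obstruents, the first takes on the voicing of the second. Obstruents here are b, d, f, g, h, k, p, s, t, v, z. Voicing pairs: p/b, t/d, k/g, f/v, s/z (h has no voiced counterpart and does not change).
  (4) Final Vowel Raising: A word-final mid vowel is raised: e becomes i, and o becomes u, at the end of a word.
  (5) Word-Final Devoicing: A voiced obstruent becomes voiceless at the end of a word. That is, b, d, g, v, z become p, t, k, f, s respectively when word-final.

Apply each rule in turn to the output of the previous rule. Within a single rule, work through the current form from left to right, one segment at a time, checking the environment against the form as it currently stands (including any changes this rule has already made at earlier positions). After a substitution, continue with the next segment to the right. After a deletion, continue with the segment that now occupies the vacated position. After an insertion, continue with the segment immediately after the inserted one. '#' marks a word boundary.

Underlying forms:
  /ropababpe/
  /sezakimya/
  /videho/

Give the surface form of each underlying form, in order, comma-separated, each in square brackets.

/ropababpe/:
  (1) Apocope: no change — [ropababpe]
  (2) Spirantization: [ropababpe] → [ropavabpe]
  (3) Regressive Voicing Assimilation: [ropavabpe] → [ropavappe]
  (4) Final Vowel Raising: [ropavappe] → [ropavappi]
  (5) Word-Final Devoicing: no change — [ropavappi]
/sezakimya/:
  (1) Apocope: [sezakimya] → [sezakimy]
  (2) Spirantization: no change — [sezakimy]
  (3) Regressive Voicing Assimilation: no change — [sezakimy]
  (4) Final Vowel Raising: no change — [sezakimy]
  (5) Word-Final Devoicing: no change — [sezakimy]
/videho/:
  (1) Apocope: [videho] → [videh]
  (2) Spirantization: [videh] → [vizeh]
  (3) Regressive Voicing Assimilation: no change — [vizeh]
  (4) Final Vowel Raising: no change — [vizeh]
  (5) Word-Final Devoicing: no change — [vizeh]

[ropavappi], [sezakimy], [vizeh]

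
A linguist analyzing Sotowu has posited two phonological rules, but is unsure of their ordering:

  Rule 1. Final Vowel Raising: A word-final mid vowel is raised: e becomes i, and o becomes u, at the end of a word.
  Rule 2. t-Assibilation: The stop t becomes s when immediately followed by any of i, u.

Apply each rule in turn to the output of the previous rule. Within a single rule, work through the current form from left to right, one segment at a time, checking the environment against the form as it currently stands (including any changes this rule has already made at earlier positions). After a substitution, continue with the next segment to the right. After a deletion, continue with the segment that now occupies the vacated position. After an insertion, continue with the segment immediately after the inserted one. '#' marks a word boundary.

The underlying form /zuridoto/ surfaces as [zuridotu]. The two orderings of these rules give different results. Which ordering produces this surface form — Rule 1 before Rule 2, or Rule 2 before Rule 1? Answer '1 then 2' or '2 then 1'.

Order 1 then 2:
  1 Final Vowel Raising: [zuridoto] → [zuridotu]
  2 t-Assibilation: [zuridotu] → [zuridosu]
  result: [zuridosu]
Order 2 then 1:
  2 t-Assibilation: no change — [zuridoto]
  1 Final Vowel Raising: [zuridoto] → [zuridotu]
  result: [zuridotu]

2 then 1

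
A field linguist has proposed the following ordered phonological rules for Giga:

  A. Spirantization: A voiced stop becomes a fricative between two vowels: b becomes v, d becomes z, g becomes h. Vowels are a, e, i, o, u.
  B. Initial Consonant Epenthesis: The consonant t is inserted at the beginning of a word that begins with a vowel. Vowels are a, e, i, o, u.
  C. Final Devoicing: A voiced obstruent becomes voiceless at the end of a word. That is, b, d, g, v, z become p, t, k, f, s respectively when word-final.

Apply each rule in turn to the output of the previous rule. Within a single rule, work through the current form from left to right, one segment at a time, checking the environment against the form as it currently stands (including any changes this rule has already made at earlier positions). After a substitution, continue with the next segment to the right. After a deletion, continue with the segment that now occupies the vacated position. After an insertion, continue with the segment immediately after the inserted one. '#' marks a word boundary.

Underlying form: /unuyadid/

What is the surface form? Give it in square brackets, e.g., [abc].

[tunuyazit]

A Spirantization: [unuyadid] → [unuyazid]
B Initial Consonant Epenthesis: [unuyazid] → [tunuyazid]
C Final Devoicing: [tunuyazid] → [tunuyazit]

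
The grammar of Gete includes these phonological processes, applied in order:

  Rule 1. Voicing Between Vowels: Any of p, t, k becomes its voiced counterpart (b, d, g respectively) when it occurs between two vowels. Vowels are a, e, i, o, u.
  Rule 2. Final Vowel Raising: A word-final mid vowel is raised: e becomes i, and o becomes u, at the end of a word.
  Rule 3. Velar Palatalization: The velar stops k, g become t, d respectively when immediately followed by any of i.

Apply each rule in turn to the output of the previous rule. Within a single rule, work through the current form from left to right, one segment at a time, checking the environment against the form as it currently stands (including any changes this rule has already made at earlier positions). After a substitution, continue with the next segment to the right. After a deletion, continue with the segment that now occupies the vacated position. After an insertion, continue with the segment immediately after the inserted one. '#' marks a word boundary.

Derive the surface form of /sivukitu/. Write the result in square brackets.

[sivudidu]

Rule 1 Voicing Between Vowels: [sivukitu] → [sivugidu]
Rule 2 Final Vowel Raising: no change — [sivugidu]
Rule 3 Velar Palatalization: [sivugidu] → [sivudidu]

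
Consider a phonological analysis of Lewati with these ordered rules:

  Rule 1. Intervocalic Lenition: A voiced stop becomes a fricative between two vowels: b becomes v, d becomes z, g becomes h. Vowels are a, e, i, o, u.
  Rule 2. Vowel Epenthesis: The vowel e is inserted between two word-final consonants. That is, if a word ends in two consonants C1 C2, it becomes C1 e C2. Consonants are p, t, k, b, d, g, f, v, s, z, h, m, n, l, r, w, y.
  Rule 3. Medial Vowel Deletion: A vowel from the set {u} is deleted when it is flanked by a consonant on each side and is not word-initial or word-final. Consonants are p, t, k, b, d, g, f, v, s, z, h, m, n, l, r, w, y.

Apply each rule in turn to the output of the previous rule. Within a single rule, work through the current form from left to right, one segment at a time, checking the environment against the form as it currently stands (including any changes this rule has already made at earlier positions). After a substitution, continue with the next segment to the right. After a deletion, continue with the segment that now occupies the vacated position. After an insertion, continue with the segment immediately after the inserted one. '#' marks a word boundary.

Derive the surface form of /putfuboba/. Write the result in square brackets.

[ptfvova]

Rule 1 Intervocalic Lenition: [putfuboba] → [putfuvova]
Rule 2 Vowel Epenthesis: no change — [putfuvova]
Rule 3 Medial Vowel Deletion: [putfuvova] → [ptfvova]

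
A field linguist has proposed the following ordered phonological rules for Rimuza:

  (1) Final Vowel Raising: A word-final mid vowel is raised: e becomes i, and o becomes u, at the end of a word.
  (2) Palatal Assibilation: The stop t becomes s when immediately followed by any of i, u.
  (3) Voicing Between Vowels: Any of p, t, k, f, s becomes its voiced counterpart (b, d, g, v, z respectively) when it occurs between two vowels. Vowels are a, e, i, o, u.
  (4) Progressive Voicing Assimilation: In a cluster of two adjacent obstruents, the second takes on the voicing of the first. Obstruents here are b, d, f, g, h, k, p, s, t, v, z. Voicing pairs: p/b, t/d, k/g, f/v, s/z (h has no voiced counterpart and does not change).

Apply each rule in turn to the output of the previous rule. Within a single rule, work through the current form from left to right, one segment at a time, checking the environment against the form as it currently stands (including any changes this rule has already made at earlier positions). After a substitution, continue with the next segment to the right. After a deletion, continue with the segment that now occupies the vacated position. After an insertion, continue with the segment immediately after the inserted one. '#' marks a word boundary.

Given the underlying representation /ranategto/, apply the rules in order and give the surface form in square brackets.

(1) Final Vowel Raising: [ranategto] → [ranategtu]
(2) Palatal Assibilation: [ranategtu] → [ranategsu]
(3) Voicing Between Vowels: [ranategsu] → [ranadegsu]
(4) Progressive Voicing Assimilation: [ranadegsu] → [ranadegzu]

[ranadegzu]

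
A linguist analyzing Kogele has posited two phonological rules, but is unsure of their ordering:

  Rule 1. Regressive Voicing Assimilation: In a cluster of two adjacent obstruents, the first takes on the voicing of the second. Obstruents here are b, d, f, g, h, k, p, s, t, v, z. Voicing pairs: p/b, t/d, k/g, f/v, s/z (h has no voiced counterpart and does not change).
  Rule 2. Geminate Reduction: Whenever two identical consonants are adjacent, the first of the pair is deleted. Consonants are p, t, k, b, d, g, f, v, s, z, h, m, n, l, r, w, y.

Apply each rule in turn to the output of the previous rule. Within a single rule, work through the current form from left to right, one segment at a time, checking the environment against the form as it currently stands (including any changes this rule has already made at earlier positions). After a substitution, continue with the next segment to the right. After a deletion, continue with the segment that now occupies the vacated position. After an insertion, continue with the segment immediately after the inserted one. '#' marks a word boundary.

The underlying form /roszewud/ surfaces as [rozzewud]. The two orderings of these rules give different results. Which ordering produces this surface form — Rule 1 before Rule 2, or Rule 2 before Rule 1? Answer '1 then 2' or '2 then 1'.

2 then 1

Order 1 then 2:
  1 Regressive Voicing Assimilation: [roszewud] → [rozzewud]
  2 Geminate Reduction: [rozzewud] → [rozewud]
  result: [rozewud]
Order 2 then 1:
  2 Geminate Reduction: no change — [roszewud]
  1 Regressive Voicing Assimilation: [roszewud] → [rozzewud]
  result: [rozzewud]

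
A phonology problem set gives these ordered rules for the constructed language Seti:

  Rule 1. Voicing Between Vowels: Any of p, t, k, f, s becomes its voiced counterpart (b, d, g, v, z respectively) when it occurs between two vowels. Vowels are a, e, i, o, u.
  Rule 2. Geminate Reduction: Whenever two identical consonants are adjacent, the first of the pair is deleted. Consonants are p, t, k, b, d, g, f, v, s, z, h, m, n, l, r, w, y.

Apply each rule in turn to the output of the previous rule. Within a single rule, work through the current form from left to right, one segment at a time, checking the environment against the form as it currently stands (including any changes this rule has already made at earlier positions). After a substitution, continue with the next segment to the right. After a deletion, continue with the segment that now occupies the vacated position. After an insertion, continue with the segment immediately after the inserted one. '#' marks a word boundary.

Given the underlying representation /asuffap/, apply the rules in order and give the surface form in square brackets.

Rule 1 Voicing Between Vowels: [asuffap] → [azuffap]
Rule 2 Geminate Reduction: [azuffap] → [azufap]

[azufap]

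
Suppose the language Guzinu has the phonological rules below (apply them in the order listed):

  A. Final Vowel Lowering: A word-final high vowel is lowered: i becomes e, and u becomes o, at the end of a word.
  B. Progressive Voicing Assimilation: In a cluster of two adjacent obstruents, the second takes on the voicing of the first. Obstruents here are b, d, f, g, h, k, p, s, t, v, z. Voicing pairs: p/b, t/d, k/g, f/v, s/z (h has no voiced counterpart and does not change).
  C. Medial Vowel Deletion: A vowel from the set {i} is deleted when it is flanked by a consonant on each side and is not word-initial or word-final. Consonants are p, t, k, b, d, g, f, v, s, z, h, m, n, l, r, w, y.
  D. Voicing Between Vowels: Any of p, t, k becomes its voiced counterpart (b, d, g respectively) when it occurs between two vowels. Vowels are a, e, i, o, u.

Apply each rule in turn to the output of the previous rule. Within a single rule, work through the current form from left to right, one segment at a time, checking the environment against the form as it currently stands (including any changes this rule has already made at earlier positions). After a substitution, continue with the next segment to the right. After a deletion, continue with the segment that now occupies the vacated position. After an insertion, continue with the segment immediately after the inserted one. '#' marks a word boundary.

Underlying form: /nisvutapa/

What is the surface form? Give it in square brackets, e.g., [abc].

[nsfudaba]

A Final Vowel Lowering: no change — [nisvutapa]
B Progressive Voicing Assimilation: [nisvutapa] → [nisfutapa]
C Medial Vowel Deletion: [nisfutapa] → [nsfutapa]
D Voicing Between Vowels: [nsfutapa] → [nsfudaba]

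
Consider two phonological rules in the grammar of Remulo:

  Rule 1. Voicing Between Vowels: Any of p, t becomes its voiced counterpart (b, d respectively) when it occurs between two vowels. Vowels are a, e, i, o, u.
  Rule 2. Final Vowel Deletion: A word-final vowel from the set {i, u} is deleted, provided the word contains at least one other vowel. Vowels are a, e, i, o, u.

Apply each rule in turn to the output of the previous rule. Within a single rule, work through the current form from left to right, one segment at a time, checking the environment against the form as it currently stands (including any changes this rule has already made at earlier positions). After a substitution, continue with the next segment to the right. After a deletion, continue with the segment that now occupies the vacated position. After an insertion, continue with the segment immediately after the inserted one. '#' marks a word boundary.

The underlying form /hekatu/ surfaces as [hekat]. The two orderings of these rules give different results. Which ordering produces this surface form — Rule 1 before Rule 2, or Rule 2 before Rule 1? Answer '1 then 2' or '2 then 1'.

2 then 1

Order 1 then 2:
  1 Voicing Between Vowels: [hekatu] → [hekadu]
  2 Final Vowel Deletion: [hekadu] → [hekad]
  result: [hekad]
Order 2 then 1:
  2 Final Vowel Deletion: [hekatu] → [hekat]
  1 Voicing Between Vowels: no change — [hekat]
  result: [hekat]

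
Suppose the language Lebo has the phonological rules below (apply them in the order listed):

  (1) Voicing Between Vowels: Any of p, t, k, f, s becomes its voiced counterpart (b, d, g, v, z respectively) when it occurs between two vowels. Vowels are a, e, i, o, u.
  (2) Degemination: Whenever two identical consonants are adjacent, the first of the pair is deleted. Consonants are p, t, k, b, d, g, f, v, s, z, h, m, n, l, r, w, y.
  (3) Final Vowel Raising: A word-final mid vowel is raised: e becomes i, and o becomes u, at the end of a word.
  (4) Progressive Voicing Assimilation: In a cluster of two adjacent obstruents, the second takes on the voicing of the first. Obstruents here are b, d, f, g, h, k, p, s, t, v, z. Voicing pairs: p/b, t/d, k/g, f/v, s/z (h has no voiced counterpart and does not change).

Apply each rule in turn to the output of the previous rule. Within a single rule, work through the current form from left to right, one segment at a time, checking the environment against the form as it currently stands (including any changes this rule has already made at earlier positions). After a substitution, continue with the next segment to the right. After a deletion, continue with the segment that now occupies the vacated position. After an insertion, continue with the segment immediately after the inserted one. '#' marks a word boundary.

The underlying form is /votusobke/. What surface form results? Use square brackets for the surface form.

[voduzobgi]

(1) Voicing Between Vowels: [votusobke] → [voduzobke]
(2) Degemination: no change — [voduzobke]
(3) Final Vowel Raising: [voduzobke] → [voduzobki]
(4) Progressive Voicing Assimilation: [voduzobki] → [voduzobgi]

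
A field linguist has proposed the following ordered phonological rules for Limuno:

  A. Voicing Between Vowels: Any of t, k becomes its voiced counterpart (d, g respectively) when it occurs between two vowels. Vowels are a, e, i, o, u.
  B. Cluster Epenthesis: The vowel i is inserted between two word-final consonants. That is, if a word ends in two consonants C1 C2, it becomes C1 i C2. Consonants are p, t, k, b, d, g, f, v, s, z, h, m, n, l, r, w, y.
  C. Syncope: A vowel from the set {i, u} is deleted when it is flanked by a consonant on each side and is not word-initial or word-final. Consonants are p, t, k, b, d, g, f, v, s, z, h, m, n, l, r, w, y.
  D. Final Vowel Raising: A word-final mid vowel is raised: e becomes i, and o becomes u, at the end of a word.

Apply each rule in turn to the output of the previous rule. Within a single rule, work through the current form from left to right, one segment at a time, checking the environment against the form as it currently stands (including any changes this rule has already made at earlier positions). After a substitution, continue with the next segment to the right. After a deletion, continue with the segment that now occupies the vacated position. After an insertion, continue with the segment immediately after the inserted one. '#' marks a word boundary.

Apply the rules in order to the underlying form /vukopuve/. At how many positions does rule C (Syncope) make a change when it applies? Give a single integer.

A Voicing Between Vowels: [vukopuve] → [vugopuve]
B Cluster Epenthesis: no change — [vugopuve]
C Syncope: [vugopuve] → [vgopve]
D Final Vowel Raising: [vgopve] → [vgopvi]
Rule C changed 2 position(s).

2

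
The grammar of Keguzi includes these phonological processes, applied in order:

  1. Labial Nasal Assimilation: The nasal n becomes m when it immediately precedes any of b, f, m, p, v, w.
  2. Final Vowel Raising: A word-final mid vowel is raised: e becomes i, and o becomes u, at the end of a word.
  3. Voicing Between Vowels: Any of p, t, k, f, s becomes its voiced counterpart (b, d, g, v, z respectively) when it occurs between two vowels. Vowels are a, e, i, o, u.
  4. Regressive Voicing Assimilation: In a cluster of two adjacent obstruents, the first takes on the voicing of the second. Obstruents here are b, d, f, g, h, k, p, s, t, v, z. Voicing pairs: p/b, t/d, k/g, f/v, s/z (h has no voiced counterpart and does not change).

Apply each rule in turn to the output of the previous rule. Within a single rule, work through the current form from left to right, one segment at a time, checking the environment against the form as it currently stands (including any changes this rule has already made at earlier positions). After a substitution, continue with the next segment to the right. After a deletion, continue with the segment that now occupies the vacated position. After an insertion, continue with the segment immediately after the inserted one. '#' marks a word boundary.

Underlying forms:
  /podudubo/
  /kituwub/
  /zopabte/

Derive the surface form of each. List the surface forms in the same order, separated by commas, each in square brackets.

[podudubu], [kiduwub], [zobapti]

/podudubo/:
  1 Labial Nasal Assimilation: no change — [podudubo]
  2 Final Vowel Raising: [podudubo] → [podudubu]
  3 Voicing Between Vowels: no change — [podudubu]
  4 Regressive Voicing Assimilation: no change — [podudubu]
/kituwub/:
  1 Labial Nasal Assimilation: no change — [kituwub]
  2 Final Vowel Raising: no change — [kituwub]
  3 Voicing Between Vowels: [kituwub] → [kiduwub]
  4 Regressive Voicing Assimilation: no change — [kiduwub]
/zopabte/:
  1 Labial Nasal Assimilation: no change — [zopabte]
  2 Final Vowel Raising: [zopabte] → [zopabti]
  3 Voicing Between Vowels: [zopabti] → [zobabti]
  4 Regressive Voicing Assimilation: [zobabti] → [zobapti]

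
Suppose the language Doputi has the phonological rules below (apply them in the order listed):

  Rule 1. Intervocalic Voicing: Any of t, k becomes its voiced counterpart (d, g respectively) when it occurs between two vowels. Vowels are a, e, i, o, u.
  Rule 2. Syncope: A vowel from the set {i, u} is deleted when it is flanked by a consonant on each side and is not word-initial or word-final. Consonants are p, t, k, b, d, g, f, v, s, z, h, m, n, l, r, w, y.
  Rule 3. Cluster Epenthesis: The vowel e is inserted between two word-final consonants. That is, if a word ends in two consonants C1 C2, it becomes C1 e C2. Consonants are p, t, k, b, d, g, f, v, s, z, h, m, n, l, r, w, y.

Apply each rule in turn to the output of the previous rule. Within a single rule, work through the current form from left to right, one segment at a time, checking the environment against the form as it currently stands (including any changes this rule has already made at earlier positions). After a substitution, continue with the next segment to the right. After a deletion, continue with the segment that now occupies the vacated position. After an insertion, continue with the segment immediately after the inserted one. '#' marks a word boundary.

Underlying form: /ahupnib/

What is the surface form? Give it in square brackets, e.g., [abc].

Rule 1 Intervocalic Voicing: no change — [ahupnib]
Rule 2 Syncope: [ahupnib] → [ahpnb]
Rule 3 Cluster Epenthesis: [ahpnb] → [ahpneb]

[ahpneb]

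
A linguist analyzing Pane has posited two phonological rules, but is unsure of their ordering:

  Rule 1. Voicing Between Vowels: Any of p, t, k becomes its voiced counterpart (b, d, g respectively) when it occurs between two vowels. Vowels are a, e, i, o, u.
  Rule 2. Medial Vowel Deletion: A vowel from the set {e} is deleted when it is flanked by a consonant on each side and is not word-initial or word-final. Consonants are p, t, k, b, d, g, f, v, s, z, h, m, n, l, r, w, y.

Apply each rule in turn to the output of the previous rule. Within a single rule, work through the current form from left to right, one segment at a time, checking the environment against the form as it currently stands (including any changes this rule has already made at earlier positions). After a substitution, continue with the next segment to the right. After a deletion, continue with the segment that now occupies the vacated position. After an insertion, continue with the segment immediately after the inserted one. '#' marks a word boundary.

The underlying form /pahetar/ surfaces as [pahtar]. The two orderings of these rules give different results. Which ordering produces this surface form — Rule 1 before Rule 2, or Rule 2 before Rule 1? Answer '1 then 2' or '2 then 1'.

2 then 1

Order 1 then 2:
  1 Voicing Between Vowels: [pahetar] → [pahedar]
  2 Medial Vowel Deletion: [pahedar] → [pahdar]
  result: [pahdar]
Order 2 then 1:
  2 Medial Vowel Deletion: [pahetar] → [pahtar]
  1 Voicing Between Vowels: no change — [pahtar]
  result: [pahtar]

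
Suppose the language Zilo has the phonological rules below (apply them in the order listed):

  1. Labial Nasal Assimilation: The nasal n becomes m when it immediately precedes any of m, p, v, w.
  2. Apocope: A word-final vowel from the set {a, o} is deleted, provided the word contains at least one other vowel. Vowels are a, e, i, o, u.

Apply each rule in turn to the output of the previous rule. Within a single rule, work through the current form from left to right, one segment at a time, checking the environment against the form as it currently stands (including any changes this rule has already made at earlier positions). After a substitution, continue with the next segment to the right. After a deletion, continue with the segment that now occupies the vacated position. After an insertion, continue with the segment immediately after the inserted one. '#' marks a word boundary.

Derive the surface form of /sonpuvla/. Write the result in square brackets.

[sompuvl]

1 Labial Nasal Assimilation: [sonpuvla] → [sompuvla]
2 Apocope: [sompuvla] → [sompuvl]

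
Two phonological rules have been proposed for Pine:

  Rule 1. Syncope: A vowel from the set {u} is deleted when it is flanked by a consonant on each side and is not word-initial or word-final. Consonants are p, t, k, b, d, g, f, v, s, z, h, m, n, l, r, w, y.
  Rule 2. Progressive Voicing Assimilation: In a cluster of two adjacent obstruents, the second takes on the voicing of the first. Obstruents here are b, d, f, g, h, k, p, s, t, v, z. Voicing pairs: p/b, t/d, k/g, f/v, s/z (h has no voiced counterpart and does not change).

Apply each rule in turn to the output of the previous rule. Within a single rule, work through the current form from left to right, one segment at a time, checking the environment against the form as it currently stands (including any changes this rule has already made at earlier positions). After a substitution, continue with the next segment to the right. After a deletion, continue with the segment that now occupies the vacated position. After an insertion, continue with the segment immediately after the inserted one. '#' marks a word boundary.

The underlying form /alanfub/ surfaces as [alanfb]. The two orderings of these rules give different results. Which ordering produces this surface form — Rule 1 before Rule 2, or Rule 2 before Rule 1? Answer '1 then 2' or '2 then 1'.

2 then 1

Order 1 then 2:
  1 Syncope: [alanfub] → [alanfb]
  2 Progressive Voicing Assimilation: [alanfb] → [alanfp]
  result: [alanfp]
Order 2 then 1:
  2 Progressive Voicing Assimilation: no change — [alanfub]
  1 Syncope: [alanfub] → [alanfb]
  result: [alanfb]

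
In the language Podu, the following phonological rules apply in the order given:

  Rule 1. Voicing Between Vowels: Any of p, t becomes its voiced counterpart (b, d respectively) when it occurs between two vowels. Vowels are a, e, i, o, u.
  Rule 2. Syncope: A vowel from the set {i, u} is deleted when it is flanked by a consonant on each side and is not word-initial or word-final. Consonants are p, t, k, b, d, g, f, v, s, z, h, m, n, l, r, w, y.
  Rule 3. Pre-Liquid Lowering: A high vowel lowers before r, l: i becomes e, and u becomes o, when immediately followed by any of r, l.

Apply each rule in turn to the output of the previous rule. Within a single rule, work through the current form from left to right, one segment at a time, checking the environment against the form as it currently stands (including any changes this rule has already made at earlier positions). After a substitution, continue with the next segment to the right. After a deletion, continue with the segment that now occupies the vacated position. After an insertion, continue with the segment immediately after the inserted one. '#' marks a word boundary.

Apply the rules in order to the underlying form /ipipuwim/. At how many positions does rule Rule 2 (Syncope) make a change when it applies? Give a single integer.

3

Rule 1 Voicing Between Vowels: [ipipuwim] → [ibibuwim]
Rule 2 Syncope: [ibibuwim] → [ibbwm]
Rule 3 Pre-Liquid Lowering: no change — [ibbwm]
Rule Rule 2 changed 3 position(s).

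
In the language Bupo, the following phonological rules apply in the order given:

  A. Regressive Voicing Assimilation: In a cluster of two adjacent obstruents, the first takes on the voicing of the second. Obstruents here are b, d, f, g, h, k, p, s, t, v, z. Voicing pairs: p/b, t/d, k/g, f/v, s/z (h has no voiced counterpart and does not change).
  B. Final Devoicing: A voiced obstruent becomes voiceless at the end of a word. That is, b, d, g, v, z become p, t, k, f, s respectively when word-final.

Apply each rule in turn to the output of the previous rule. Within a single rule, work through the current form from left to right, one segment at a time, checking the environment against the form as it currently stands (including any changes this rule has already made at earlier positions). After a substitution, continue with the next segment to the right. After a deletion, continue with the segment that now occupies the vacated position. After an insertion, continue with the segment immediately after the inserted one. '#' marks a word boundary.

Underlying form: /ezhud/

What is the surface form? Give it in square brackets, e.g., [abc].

[eshut]

A Regressive Voicing Assimilation: [ezhud] → [eshud]
B Final Devoicing: [eshud] → [eshut]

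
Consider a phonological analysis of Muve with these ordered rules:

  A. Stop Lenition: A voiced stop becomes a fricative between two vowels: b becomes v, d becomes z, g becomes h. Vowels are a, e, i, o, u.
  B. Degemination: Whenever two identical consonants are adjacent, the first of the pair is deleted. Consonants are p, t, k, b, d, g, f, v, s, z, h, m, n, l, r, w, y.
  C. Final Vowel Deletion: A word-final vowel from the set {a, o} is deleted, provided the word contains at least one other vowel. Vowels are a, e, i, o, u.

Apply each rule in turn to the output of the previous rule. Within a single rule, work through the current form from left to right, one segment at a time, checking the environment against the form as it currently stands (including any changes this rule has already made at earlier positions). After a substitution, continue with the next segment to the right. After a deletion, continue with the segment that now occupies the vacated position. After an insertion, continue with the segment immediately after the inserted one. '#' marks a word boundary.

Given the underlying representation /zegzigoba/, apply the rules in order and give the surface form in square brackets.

[zegzihov]

A Stop Lenition: [zegzigoba] → [zegzihova]
B Degemination: no change — [zegzihova]
C Final Vowel Deletion: [zegzihova] → [zegzihov]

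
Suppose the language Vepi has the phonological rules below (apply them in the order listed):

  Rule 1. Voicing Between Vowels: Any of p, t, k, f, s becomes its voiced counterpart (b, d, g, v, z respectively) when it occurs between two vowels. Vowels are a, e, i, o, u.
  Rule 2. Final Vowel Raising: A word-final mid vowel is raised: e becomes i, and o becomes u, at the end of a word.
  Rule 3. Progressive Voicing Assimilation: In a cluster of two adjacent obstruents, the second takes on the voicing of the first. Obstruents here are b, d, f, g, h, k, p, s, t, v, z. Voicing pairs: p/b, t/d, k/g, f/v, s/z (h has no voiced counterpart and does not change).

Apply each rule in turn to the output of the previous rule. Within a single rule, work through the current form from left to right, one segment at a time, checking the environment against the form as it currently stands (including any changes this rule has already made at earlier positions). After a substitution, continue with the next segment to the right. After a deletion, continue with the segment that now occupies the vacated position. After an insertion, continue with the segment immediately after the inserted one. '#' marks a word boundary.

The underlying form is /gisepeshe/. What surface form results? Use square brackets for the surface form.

Rule 1 Voicing Between Vowels: [gisepeshe] → [gizebeshe]
Rule 2 Final Vowel Raising: [gizebeshe] → [gizebeshi]
Rule 3 Progressive Voicing Assimilation: no change — [gizebeshi]

[gizebeshi]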